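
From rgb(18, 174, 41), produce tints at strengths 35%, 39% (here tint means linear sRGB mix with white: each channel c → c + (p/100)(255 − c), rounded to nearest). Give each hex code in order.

#65CA74, #6ECE7C

35%: (18 + 82.95 = 100.95→101, 174 + 28.35 = 202.35→202, 41 + 74.9 = 115.9→116) → #65CA74
39%: (18 + 92.43 = 110.43→110, 174 + 31.59 = 205.59→206, 41 + 83.46 = 124.46→124) → #6ECE7C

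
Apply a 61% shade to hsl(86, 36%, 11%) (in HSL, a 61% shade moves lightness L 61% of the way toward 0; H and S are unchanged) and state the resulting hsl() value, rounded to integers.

hsl(86, 36%, 4%)

L moves 61% from 11 toward 0: 11 − 6.71 = 4.29 → 4.
H and S are unchanged.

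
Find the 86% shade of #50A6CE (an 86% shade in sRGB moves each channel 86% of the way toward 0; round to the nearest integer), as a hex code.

#50A6CE is rgb(80, 166, 206).
An 86% shade moves each channel 86% toward 0:
  R: 80 − 68.8 = 11.2 → 11
  G: 166 − 142.76 = 23.24 → 23
  B: 206 − 177.16 = 28.84 → 29
rgb(11, 23, 29) = #0B171D.

#0B171D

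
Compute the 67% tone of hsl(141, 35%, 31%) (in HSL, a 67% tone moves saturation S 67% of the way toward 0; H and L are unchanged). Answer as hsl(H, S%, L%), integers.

S moves 67% from 35 toward 0: 35 − 23.45 = 11.55 → 12.
H and L are unchanged.

hsl(141, 12%, 31%)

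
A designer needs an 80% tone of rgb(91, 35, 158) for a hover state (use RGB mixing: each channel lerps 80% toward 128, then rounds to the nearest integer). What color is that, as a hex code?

Lerp each channel 80% toward 128:
  R: 91 + 29.6 = 120.6 → 121
  G: 35 + 0.8×(128−35) = 35 + 74.4 = 109.4 → 109
  B: 158 + 0.8×(128−158) = 158 − 24 = 134 → 134
rgb(121, 109, 134) = #796D86.

#796D86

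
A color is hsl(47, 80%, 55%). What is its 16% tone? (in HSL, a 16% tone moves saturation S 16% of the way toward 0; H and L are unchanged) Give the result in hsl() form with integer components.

hsl(47, 67%, 55%)

S moves 16% from 80 toward 0: 80 − 12.8 = 67.2 → 67.
H and L are unchanged.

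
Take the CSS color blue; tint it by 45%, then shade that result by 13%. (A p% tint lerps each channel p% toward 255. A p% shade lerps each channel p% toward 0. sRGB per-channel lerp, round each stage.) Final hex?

#6464DE

CSS blue is rgb(0, 0, 255).
A 45% tint moves each channel 45% toward 255:
  R: 0 + 0.45×(255−0) = 0 + 114.75 = 114.75 → 115
  G: 0 + 114.75 = 114.75 → 115
  B: 255 + 0.45×(255−255) = 255 + 0 = 255 → 255
After the tint: rgb(115, 115, 255) = #7373FF.
Lerp each channel 13% toward 0:
  R: 115 − 14.95 = 100.05 → 100
  G: 115 + 0.13×(0−115) = 115 − 14.95 = 100.05 → 100
  B: 255 − 33.15 = 221.85 → 222
rgb(100, 100, 222) = #6464DE.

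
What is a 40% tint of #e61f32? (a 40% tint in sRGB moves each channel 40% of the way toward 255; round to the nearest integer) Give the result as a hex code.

#e61f32 is rgb(230, 31, 50).
A 40% tint moves each channel 40% toward 255:
  R: 230 + 0.4×(255−230) = 230 + 10 = 240 → 240
  G: 31 + 89.6 = 120.6 → 121
  B: 50 + 82 = 132 → 132
rgb(240, 121, 132) = #f07984.

#f07984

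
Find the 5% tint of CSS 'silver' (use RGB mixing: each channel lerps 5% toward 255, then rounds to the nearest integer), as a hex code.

#c3c3c3

CSS silver is rgb(192, 192, 192).
Per channel, c → c + 0.05(255 − c):
  R: 192 + 3.15 = 195.15 → 195
  G: 192 + 0.05×(255−192) = 192 + 3.15 = 195.15 → 195
  B: 192 + 0.05×(255−192) = 192 + 3.15 = 195.15 → 195
rgb(195, 195, 195) = #c3c3c3.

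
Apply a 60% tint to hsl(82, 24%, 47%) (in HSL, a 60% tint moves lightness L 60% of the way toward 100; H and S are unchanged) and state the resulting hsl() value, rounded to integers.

L moves 60% from 47 toward 100: 47 + 31.8 = 78.8 → 79.
H and S are unchanged.

hsl(82, 24%, 79%)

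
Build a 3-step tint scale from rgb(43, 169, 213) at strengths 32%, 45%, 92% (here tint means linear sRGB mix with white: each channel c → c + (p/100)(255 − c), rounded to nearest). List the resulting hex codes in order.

#6fc5e2, #8ad0e8, #eef8fc

32%: (43 + 67.84 = 110.84→111, 169 + 27.52 = 196.52→197, 213 + 13.44 = 226.44→226) → #6fc5e2
45%: (43 + 95.4 = 138.4→138, 169 + 38.7 = 207.7→208, 213 + 18.9 = 231.9→232) → #8ad0e8
92%: (43 + 195.04 = 238.04→238, 169 + 79.12 = 248.12→248, 213 + 38.64 = 251.64→252) → #eef8fc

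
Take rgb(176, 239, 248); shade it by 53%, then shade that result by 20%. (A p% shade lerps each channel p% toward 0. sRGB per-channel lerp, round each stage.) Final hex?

Per channel, c → c + 0.53(0 − c):
  R: 176 + 0.53×(0−176) = 176 − 93.28 = 82.72 → 83
  G: 239 − 126.67 = 112.33 → 112
  B: 248 + 0.53×(0−248) = 248 − 131.44 = 116.56 → 117
After the shade: rgb(83, 112, 117) = #537075.
Per channel, c → c + 0.2(0 − c):
  R: 83 + 0.2×(0−83) = 83 − 16.6 = 66.4 → 66
  G: 112 + 0.2×(0−112) = 112 − 22.4 = 89.6 → 90
  B: 117 + 0.2×(0−117) = 117 − 23.4 = 93.6 → 94
rgb(66, 90, 94) = #425a5e.

#425a5e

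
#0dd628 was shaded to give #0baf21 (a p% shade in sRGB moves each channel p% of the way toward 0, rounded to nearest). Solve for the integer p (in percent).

#0dd628 is rgb(13, 214, 40); #0baf21 is rgb(11, 175, 33).
On the G channel (widest range): 175 ≈ 214 + (p/100)(0 − 214), so p ≈ 100×(175 − 214)/(0 − 214) = -3900/-214 = 18.22.
p = 18 reproduces all three channels after rounding.

18%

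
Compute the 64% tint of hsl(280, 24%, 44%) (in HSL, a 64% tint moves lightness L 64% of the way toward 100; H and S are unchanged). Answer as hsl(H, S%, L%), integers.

L moves 64% from 44 toward 100: 44 + 35.84 = 79.84 → 80.
H and S are unchanged.

hsl(280, 24%, 80%)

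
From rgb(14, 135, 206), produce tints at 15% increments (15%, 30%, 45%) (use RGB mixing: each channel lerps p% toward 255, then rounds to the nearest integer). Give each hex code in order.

15%: (14 + 36.15 = 50.15→50, 135 + 18 = 153→153, 206 + 7.35 = 213.35→213) → #3299d5
30%: (14 + 72.3 = 86.3→86, 135 + 36 = 171→171, 206 + 14.7 = 220.7→221) → #56abdd
45%: (14 + 108.45 = 122.45→122, 135 + 54 = 189→189, 206 + 22.05 = 228.05→228) → #7abde4

#3299d5, #56abdd, #7abde4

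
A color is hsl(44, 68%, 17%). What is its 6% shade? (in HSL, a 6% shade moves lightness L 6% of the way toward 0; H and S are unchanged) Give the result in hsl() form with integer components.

hsl(44, 68%, 16%)

L moves 6% from 17 toward 0: 17 − 1.02 = 15.98 → 16.
H and S are unchanged.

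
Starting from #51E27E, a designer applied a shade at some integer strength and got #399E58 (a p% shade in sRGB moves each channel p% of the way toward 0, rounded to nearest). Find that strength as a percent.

30%

#51E27E is rgb(81, 226, 126); #399E58 is rgb(57, 158, 88).
On the G channel (widest range): 158 ≈ 226 + (p/100)(0 − 226), so p ≈ 100×(158 − 226)/(0 − 226) = -6800/-226 = 30.09.
p = 30 reproduces all three channels after rounding.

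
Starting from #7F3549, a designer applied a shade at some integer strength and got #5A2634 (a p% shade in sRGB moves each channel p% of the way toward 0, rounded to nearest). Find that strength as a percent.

29%

#7F3549 is rgb(127, 53, 73); #5A2634 is rgb(90, 38, 52).
On the R channel (widest range): 90 ≈ 127 + (p/100)(0 − 127), so p ≈ 100×(90 − 127)/(0 − 127) = -3700/-127 = 29.13.
p = 29 reproduces all three channels after rounding.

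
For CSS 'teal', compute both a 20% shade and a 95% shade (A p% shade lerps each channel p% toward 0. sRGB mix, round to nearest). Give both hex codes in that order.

CSS teal is rgb(0, 128, 128).
20% shade:
  R: 0 + 0.2×(0−0) = 0 + 0 = 0 → 0
  G: 128 + 0.2×(0−128) = 128 − 25.6 = 102.4 → 102
  B: 128 + 0.2×(0−128) = 128 − 25.6 = 102.4 → 102
  → #006666
95% shade:
  R: 0 + 0.95×(0−0) = 0 + 0 = 0 → 0
  G: 128 + 0.95×(0−128) = 128 − 121.6 = 6.4 → 6
  B: 128 + 0.95×(0−128) = 128 − 121.6 = 6.4 → 6
  → #000606

#006666, #000606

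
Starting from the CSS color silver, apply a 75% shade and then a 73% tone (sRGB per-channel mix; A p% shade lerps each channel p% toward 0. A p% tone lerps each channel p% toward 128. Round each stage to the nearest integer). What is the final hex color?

#6A6A6A

CSS silver is rgb(192, 192, 192).
A 75% shade moves each channel 75% toward 0:
  R: 192 + 0.75×(0−192) = 192 − 144 = 48 → 48
  G: 192 − 144 = 48 → 48
  B: 192 + 0.75×(0−192) = 192 − 144 = 48 → 48
After the shade: rgb(48, 48, 48) = #303030.
Per channel, c → c + 0.73(128 − c):
  R: 48 + 0.73×(128−48) = 48 + 58.4 = 106.4 → 106
  G: 48 + 58.4 = 106.4 → 106
  B: 48 + 0.73×(128−48) = 48 + 58.4 = 106.4 → 106
rgb(106, 106, 106) = #6A6A6A.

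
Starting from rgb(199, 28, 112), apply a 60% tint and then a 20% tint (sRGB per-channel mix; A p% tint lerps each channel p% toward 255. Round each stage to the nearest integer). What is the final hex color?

Per channel, c → c + 0.6(255 − c):
  R: 199 + 0.6×(255−199) = 199 + 33.6 = 232.6 → 233
  G: 28 + 136.2 = 164.2 → 164
  B: 112 + 0.6×(255−112) = 112 + 85.8 = 197.8 → 198
After the tint: rgb(233, 164, 198) = #E9A4C6.
A 20% tint moves each channel 20% toward 255:
  R: 233 + 4.4 = 237.4 → 237
  G: 164 + 0.2×(255−164) = 164 + 18.2 = 182.2 → 182
  B: 198 + 0.2×(255−198) = 198 + 11.4 = 209.4 → 209
rgb(237, 182, 209) = #EDB6D1.

#EDB6D1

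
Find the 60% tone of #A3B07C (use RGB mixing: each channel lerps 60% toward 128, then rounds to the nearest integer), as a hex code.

#8E937E

#A3B07C is rgb(163, 176, 124).
Lerp each channel 60% toward 128:
  R: 163 − 21 = 142 → 142
  G: 176 + 0.6×(128−176) = 176 − 28.8 = 147.2 → 147
  B: 124 + 0.6×(128−124) = 124 + 2.4 = 126.4 → 126
rgb(142, 147, 126) = #8E937E.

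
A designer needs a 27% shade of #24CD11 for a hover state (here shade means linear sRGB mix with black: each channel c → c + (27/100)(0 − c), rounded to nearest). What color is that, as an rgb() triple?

#24CD11 is rgb(36, 205, 17).
A 27% shade moves each channel 27% toward 0:
  R: 36 − 9.72 = 26.28 → 26
  G: 205 + 0.27×(0−205) = 205 − 55.35 = 149.65 → 150
  B: 17 − 4.59 = 12.41 → 12

rgb(26, 150, 12)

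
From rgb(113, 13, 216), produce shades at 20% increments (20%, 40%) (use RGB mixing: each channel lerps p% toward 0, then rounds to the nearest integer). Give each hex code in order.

20%: (113 − 22.6 = 90.4→90, 13 − 2.6 = 10.4→10, 216 − 43.2 = 172.8→173) → #5a0aad
40%: (113 − 45.2 = 67.8→68, 13 − 5.2 = 7.8→8, 216 − 86.4 = 129.6→130) → #440882

#5a0aad, #440882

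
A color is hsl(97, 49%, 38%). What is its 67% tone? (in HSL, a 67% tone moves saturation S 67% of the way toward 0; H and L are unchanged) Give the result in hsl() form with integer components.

hsl(97, 16%, 38%)

S moves 67% from 49 toward 0: 49 − 32.83 = 16.17 → 16.
H and L are unchanged.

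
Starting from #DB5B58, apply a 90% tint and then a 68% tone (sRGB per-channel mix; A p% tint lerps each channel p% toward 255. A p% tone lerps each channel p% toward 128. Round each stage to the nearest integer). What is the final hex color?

#A7A4A3

#DB5B58 is rgb(219, 91, 88).
A 90% tint moves each channel 90% toward 255:
  R: 219 + 32.4 = 251.4 → 251
  G: 91 + 0.9×(255−91) = 91 + 147.6 = 238.6 → 239
  B: 88 + 150.3 = 238.3 → 238
After the tint: rgb(251, 239, 238) = #FBEFEE.
A 68% tone moves each channel 68% toward 128:
  R: 251 − 83.64 = 167.36 → 167
  G: 239 + 0.68×(128−239) = 239 − 75.48 = 163.52 → 164
  B: 238 + 0.68×(128−238) = 238 − 74.8 = 163.2 → 163
rgb(167, 164, 163) = #A7A4A3.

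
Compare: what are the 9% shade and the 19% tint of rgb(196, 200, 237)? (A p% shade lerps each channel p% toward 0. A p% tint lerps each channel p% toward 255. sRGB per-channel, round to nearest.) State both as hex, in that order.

9% shade:
  R: 196 − 17.64 = 178.36 → 178
  G: 200 − 18 = 182 → 182
  B: 237 + 0.09×(0−237) = 237 − 21.33 = 215.67 → 216
  → #B2B6D8
19% tint:
  R: 196 + 0.19×(255−196) = 196 + 11.21 = 207.21 → 207
  G: 200 + 0.19×(255−200) = 200 + 10.45 = 210.45 → 210
  B: 237 + 3.42 = 240.42 → 240
  → #CFD2F0

#B2B6D8, #CFD2F0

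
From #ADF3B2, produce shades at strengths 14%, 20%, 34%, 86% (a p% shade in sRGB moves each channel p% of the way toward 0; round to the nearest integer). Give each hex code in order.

#95D199, #8AC28E, #72A075, #182219

#ADF3B2 is rgb(173, 243, 178).
14%: (173 − 24.22 = 148.78→149, 243 − 34.02 = 208.98→209, 178 − 24.92 = 153.08→153) → #95D199
20%: (173 − 34.6 = 138.4→138, 243 − 48.6 = 194.4→194, 178 − 35.6 = 142.4→142) → #8AC28E
34%: (173 − 58.82 = 114.18→114, 243 − 82.62 = 160.38→160, 178 − 60.52 = 117.48→117) → #72A075
86%: (173 − 148.78 = 24.22→24, 243 − 208.98 = 34.02→34, 178 − 153.08 = 24.92→25) → #182219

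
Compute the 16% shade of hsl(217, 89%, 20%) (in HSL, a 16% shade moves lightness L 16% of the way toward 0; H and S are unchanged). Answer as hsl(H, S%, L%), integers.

L moves 16% from 20 toward 0: 20 − 3.2 = 16.8 → 17.
H and S are unchanged.

hsl(217, 89%, 17%)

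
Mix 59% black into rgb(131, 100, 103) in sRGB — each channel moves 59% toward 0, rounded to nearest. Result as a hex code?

Per channel, c → c + 0.59(0 − c):
  R: 131 − 77.29 = 53.71 → 54
  G: 100 − 59 = 41 → 41
  B: 103 − 60.77 = 42.23 → 42
rgb(54, 41, 42) = #36292a.

#36292a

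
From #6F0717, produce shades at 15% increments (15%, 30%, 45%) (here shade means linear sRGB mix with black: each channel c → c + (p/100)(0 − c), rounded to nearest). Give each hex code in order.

#6F0717 is rgb(111, 7, 23).
15%: (111 − 16.65 = 94.35→94, 7 − 1.05 = 5.95→6, 23 − 3.45 = 19.55→20) → #5E0614
30%: (111 − 33.3 = 77.7→78, 7 − 2.1 = 4.9→5, 23 − 6.9 = 16.1→16) → #4E0510
45%: (111 − 49.95 = 61.05→61, 7 − 3.15 = 3.85→4, 23 − 10.35 = 12.65→13) → #3D040D

#5E0614, #4E0510, #3D040D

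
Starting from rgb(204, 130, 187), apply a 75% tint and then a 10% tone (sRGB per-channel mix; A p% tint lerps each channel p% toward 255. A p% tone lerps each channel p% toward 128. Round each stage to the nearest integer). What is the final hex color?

#e7d6e3

Per channel, c → c + 0.75(255 − c):
  R: 204 + 38.25 = 242.25 → 242
  G: 130 + 93.75 = 223.75 → 224
  B: 187 + 0.75×(255−187) = 187 + 51 = 238 → 238
After the tint: rgb(242, 224, 238) = #f2e0ee.
A 10% tone moves each channel 10% toward 128:
  R: 242 − 11.4 = 230.6 → 231
  G: 224 + 0.1×(128−224) = 224 − 9.6 = 214.4 → 214
  B: 238 + 0.1×(128−238) = 238 − 11 = 227 → 227
rgb(231, 214, 227) = #e7d6e3.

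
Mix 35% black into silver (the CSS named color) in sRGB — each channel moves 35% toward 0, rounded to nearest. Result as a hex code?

CSS silver is rgb(192, 192, 192).
Per channel, c → c + 0.35(0 − c):
  R: 192 + 0.35×(0−192) = 192 − 67.2 = 124.8 → 125
  G: 192 + 0.35×(0−192) = 192 − 67.2 = 124.8 → 125
  B: 192 + 0.35×(0−192) = 192 − 67.2 = 124.8 → 125
rgb(125, 125, 125) = #7d7d7d.

#7d7d7d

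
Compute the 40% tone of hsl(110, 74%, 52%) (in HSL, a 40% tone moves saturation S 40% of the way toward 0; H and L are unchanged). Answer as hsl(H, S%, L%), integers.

hsl(110, 44%, 52%)

S moves 40% from 74 toward 0: 74 − 29.6 = 44.4 → 44.
H and L are unchanged.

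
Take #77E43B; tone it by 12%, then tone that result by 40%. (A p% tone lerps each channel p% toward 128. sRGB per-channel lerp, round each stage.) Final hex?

#77E43B is rgb(119, 228, 59).
A 12% tone moves each channel 12% toward 128:
  R: 119 + 1.08 = 120.08 → 120
  G: 228 + 0.12×(128−228) = 228 − 12 = 216 → 216
  B: 59 + 0.12×(128−59) = 59 + 8.28 = 67.28 → 67
After the tone: rgb(120, 216, 67) = #78D843.
Per channel, c → c + 0.4(128 − c):
  R: 120 + 0.4×(128−120) = 120 + 3.2 = 123.2 → 123
  G: 216 + 0.4×(128−216) = 216 − 35.2 = 180.8 → 181
  B: 67 + 24.4 = 91.4 → 91
rgb(123, 181, 91) = #7BB55B.

#7BB55B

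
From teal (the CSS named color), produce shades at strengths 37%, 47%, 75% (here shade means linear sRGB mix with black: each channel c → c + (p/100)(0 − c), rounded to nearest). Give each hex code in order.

#005151, #004444, #002020

CSS teal is rgb(0, 128, 128).
37%: (0→0, 128 − 47.36 = 80.64→81, 128 − 47.36 = 80.64→81) → #005151
47%: (0→0, 128 − 60.16 = 67.84→68, 128 − 60.16 = 67.84→68) → #004444
75%: (0→0, 128 − 96 = 32→32, 128 − 96 = 32→32) → #002020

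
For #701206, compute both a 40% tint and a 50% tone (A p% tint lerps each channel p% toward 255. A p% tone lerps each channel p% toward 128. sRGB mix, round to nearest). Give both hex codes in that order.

#701206 is rgb(112, 18, 6).
40% tint:
  R: 112 + 0.4×(255−112) = 112 + 57.2 = 169.2 → 169
  G: 18 + 0.4×(255−18) = 18 + 94.8 = 112.8 → 113
  B: 6 + 99.6 = 105.6 → 106
  → #A9716A
50% tone:
  R: 112 + 0.5×(128−112) = 112 + 8 = 120 → 120
  G: 18 + 0.5×(128−18) = 18 + 55 = 73 → 73
  B: 6 + 0.5×(128−6) = 6 + 61 = 67 → 67
  → #784943

#A9716A, #784943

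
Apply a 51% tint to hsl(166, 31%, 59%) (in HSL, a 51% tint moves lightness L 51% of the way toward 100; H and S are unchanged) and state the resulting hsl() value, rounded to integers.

L moves 51% from 59 toward 100: 59 + 20.91 = 79.91 → 80.
H and S are unchanged.

hsl(166, 31%, 80%)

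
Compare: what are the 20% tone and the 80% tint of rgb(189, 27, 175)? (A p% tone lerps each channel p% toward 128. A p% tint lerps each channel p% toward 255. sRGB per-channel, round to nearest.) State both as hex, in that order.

20% tone:
  R: 189 + 0.2×(128−189) = 189 − 12.2 = 176.8 → 177
  G: 27 + 0.2×(128−27) = 27 + 20.2 = 47.2 → 47
  B: 175 + 0.2×(128−175) = 175 − 9.4 = 165.6 → 166
  → #b12fa6
80% tint:
  R: 189 + 52.8 = 241.8 → 242
  G: 27 + 0.8×(255−27) = 27 + 182.4 = 209.4 → 209
  B: 175 + 0.8×(255−175) = 175 + 64 = 239 → 239
  → #f2d1ef

#b12fa6, #f2d1ef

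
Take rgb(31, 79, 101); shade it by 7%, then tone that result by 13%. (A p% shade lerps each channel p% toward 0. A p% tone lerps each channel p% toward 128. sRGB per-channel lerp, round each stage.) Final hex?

#2A5062

Per channel, c → c + 0.07(0 − c):
  R: 31 + 0.07×(0−31) = 31 − 2.17 = 28.83 → 29
  G: 79 + 0.07×(0−79) = 79 − 5.53 = 73.47 → 73
  B: 101 + 0.07×(0−101) = 101 − 7.07 = 93.93 → 94
After the shade: rgb(29, 73, 94) = #1D495E.
Lerp each channel 13% toward 128:
  R: 29 + 0.13×(128−29) = 29 + 12.87 = 41.87 → 42
  G: 73 + 0.13×(128−73) = 73 + 7.15 = 80.15 → 80
  B: 94 + 0.13×(128−94) = 94 + 4.42 = 98.42 → 98
rgb(42, 80, 98) = #2A5062.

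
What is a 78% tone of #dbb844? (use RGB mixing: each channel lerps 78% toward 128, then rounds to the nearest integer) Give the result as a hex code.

#948c73

#dbb844 is rgb(219, 184, 68).
A 78% tone moves each channel 78% toward 128:
  R: 219 + 0.78×(128−219) = 219 − 70.98 = 148.02 → 148
  G: 184 − 43.68 = 140.32 → 140
  B: 68 + 46.8 = 114.8 → 115
rgb(148, 140, 115) = #948c73.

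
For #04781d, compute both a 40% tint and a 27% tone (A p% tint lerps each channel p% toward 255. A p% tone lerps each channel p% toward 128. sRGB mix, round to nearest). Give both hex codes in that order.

#68ae77, #257a38

#04781d is rgb(4, 120, 29).
40% tint:
  R: 4 + 100.4 = 104.4 → 104
  G: 120 + 0.4×(255−120) = 120 + 54 = 174 → 174
  B: 29 + 0.4×(255−29) = 29 + 90.4 = 119.4 → 119
  → #68ae77
27% tone:
  R: 4 + 33.48 = 37.48 → 37
  G: 120 + 0.27×(128−120) = 120 + 2.16 = 122.16 → 122
  B: 29 + 26.73 = 55.73 → 56
  → #257a38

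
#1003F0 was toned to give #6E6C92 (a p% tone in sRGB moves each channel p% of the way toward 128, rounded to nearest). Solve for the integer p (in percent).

#1003F0 is rgb(16, 3, 240); #6E6C92 is rgb(110, 108, 146).
On the G channel (widest range): 108 ≈ 3 + (p/100)(128 − 3), so p ≈ 100×(108 − 3)/(128 − 3) = 10500/125 = 84.00.
p = 84 reproduces all three channels after rounding.

84%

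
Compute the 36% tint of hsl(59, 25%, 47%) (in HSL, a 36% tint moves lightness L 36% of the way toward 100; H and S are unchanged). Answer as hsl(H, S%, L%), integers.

hsl(59, 25%, 66%)

L moves 36% from 47 toward 100: 47 + 19.08 = 66.08 → 66.
H and S are unchanged.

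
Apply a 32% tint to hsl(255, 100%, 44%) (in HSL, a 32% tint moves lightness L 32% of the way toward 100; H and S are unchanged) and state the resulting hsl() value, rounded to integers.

L moves 32% from 44 toward 100: 44 + 17.92 = 61.92 → 62.
H and S are unchanged.

hsl(255, 100%, 62%)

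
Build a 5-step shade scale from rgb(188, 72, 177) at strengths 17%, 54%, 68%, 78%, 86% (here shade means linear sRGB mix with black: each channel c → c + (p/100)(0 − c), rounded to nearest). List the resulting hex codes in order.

17%: (188 − 31.96 = 156.04→156, 72 − 12.24 = 59.76→60, 177 − 30.09 = 146.91→147) → #9C3C93
54%: (188 − 101.52 = 86.48→86, 72 − 38.88 = 33.12→33, 177 − 95.58 = 81.42→81) → #562151
68%: (188 − 127.84 = 60.16→60, 72 − 48.96 = 23.04→23, 177 − 120.36 = 56.64→57) → #3C1739
78%: (188 − 146.64 = 41.36→41, 72 − 56.16 = 15.84→16, 177 − 138.06 = 38.94→39) → #291027
86%: (188 − 161.68 = 26.32→26, 72 − 61.92 = 10.08→10, 177 − 152.22 = 24.78→25) → #1A0A19

#9C3C93, #562151, #3C1739, #291027, #1A0A19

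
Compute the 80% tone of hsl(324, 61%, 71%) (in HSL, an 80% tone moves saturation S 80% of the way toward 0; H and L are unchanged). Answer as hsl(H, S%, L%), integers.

hsl(324, 12%, 71%)

S moves 80% from 61 toward 0: 61 − 48.8 = 12.2 → 12.
H and L are unchanged.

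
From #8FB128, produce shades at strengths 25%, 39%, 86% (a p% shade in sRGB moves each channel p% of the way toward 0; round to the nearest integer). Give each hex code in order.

#8FB128 is rgb(143, 177, 40).
25%: (143 − 35.75 = 107.25→107, 177 − 44.25 = 132.75→133, 40 − 10 = 30→30) → #6B851E
39%: (143 − 55.77 = 87.23→87, 177 − 69.03 = 107.97→108, 40 − 15.6 = 24.4→24) → #576C18
86%: (143 − 122.98 = 20.02→20, 177 − 152.22 = 24.78→25, 40 − 34.4 = 5.6→6) → #141906

#6B851E, #576C18, #141906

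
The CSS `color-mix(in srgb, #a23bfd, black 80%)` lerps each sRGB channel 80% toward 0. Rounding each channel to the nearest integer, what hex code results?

#200c33

#a23bfd is rgb(162, 59, 253).
Per channel, c → c + 0.8(0 − c):
  R: 162 − 129.6 = 32.4 → 32
  G: 59 + 0.8×(0−59) = 59 − 47.2 = 11.8 → 12
  B: 253 + 0.8×(0−253) = 253 − 202.4 = 50.6 → 51
rgb(32, 12, 51) = #200c33.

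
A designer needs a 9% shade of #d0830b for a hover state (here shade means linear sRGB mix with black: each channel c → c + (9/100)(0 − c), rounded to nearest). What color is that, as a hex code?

#bd770a

#d0830b is rgb(208, 131, 11).
Lerp each channel 9% toward 0:
  R: 208 − 18.72 = 189.28 → 189
  G: 131 + 0.09×(0−131) = 131 − 11.79 = 119.21 → 119
  B: 11 + 0.09×(0−11) = 11 − 0.99 = 10.01 → 10
rgb(189, 119, 10) = #bd770a.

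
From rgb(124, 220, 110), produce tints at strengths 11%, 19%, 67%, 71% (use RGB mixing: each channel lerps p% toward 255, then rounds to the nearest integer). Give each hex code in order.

#8ae07e, #95e38a, #d4f3cf, #d9f5d5

11%: (124 + 14.41 = 138.41→138, 220 + 3.85 = 223.85→224, 110 + 15.95 = 125.95→126) → #8ae07e
19%: (124 + 24.89 = 148.89→149, 220 + 6.65 = 226.65→227, 110 + 27.55 = 137.55→138) → #95e38a
67%: (124 + 87.77 = 211.77→212, 220 + 23.45 = 243.45→243, 110 + 97.15 = 207.15→207) → #d4f3cf
71%: (124 + 93.01 = 217.01→217, 220 + 24.85 = 244.85→245, 110 + 102.95 = 212.95→213) → #d9f5d5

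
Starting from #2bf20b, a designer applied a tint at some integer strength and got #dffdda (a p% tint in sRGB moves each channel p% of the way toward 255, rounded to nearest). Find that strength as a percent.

#2bf20b is rgb(43, 242, 11); #dffdda is rgb(223, 253, 218).
On the B channel (widest range): 218 ≈ 11 + (p/100)(255 − 11), so p ≈ 100×(218 − 11)/(255 − 11) = 20700/244 = 84.84.
p = 85 reproduces all three channels after rounding.

85%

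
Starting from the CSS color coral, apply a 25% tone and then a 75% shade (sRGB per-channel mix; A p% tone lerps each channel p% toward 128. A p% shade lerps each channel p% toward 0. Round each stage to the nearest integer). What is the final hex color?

#382017

CSS coral is rgb(255, 127, 80).
A 25% tone moves each channel 25% toward 128:
  R: 255 + 0.25×(128−255) = 255 − 31.75 = 223.25 → 223
  G: 127 + 0.25×(128−127) = 127 + 0.25 = 127.25 → 127
  B: 80 + 0.25×(128−80) = 80 + 12 = 92 → 92
After the tone: rgb(223, 127, 92) = #DF7F5C.
Per channel, c → c + 0.75(0 − c):
  R: 223 + 0.75×(0−223) = 223 − 167.25 = 55.75 → 56
  G: 127 − 95.25 = 31.75 → 32
  B: 92 − 69 = 23 → 23
rgb(56, 32, 23) = #382017.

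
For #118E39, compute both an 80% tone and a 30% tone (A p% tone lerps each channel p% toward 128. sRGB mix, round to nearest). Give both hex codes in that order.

#6A8372, #328A4E

#118E39 is rgb(17, 142, 57).
80% tone:
  R: 17 + 0.8×(128−17) = 17 + 88.8 = 105.8 → 106
  G: 142 + 0.8×(128−142) = 142 − 11.2 = 130.8 → 131
  B: 57 + 56.8 = 113.8 → 114
  → #6A8372
30% tone:
  R: 17 + 0.3×(128−17) = 17 + 33.3 = 50.3 → 50
  G: 142 + 0.3×(128−142) = 142 − 4.2 = 137.8 → 138
  B: 57 + 0.3×(128−57) = 57 + 21.3 = 78.3 → 78
  → #328A4E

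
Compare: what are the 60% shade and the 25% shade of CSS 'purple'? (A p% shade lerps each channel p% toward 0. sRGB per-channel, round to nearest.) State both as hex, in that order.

CSS purple is rgb(128, 0, 128).
60% shade:
  R: 128 + 0.6×(0−128) = 128 − 76.8 = 51.2 → 51
  G: 0 + 0.6×(0−0) = 0 + 0 = 0 → 0
  B: 128 − 76.8 = 51.2 → 51
  → #330033
25% shade:
  R: 128 − 32 = 96 → 96
  G: 0 + 0.25×(0−0) = 0 + 0 = 0 → 0
  B: 128 + 0.25×(0−128) = 128 − 32 = 96 → 96
  → #600060

#330033, #600060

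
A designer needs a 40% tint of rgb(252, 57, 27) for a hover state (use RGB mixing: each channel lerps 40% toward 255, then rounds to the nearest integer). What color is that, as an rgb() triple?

rgb(253, 136, 118)

Lerp each channel 40% toward 255:
  R: 252 + 0.4×(255−252) = 252 + 1.2 = 253.2 → 253
  G: 57 + 79.2 = 136.2 → 136
  B: 27 + 91.2 = 118.2 → 118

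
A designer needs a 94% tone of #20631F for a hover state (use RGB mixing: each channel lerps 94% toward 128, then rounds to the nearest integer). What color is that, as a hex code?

#20631F is rgb(32, 99, 31).
Per channel, c → c + 0.94(128 − c):
  R: 32 + 90.24 = 122.24 → 122
  G: 99 + 0.94×(128−99) = 99 + 27.26 = 126.26 → 126
  B: 31 + 0.94×(128−31) = 31 + 91.18 = 122.18 → 122
rgb(122, 126, 122) = #7A7E7A.

#7A7E7A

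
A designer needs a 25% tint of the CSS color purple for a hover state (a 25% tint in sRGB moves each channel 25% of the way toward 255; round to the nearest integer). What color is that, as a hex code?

#a040a0

CSS purple is rgb(128, 0, 128).
Per channel, c → c + 0.25(255 − c):
  R: 128 + 0.25×(255−128) = 128 + 31.75 = 159.75 → 160
  G: 0 + 63.75 = 63.75 → 64
  B: 128 + 0.25×(255−128) = 128 + 31.75 = 159.75 → 160
rgb(160, 64, 160) = #a040a0.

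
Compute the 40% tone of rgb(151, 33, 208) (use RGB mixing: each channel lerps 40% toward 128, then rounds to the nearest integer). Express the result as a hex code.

A 40% tone moves each channel 40% toward 128:
  R: 151 − 9.2 = 141.8 → 142
  G: 33 + 0.4×(128−33) = 33 + 38 = 71 → 71
  B: 208 + 0.4×(128−208) = 208 − 32 = 176 → 176
rgb(142, 71, 176) = #8e47b0.

#8e47b0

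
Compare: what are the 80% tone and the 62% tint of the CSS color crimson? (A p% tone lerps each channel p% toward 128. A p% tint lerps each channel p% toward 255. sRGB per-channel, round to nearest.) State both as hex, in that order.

CSS crimson is rgb(220, 20, 60).
80% tone:
  R: 220 + 0.8×(128−220) = 220 − 73.6 = 146.4 → 146
  G: 20 + 0.8×(128−20) = 20 + 86.4 = 106.4 → 106
  B: 60 + 0.8×(128−60) = 60 + 54.4 = 114.4 → 114
  → #926a72
62% tint:
  R: 220 + 0.62×(255−220) = 220 + 21.7 = 241.7 → 242
  G: 20 + 145.7 = 165.7 → 166
  B: 60 + 0.62×(255−60) = 60 + 120.9 = 180.9 → 181
  → #f2a6b5

#926a72, #f2a6b5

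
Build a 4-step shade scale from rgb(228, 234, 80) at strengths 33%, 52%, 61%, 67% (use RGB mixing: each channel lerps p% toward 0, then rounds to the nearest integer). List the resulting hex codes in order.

#999d36, #6d7026, #595b1f, #4b4d1a

33%: (228 − 75.24 = 152.76→153, 234 − 77.22 = 156.78→157, 80 − 26.4 = 53.6→54) → #999d36
52%: (228 − 118.56 = 109.44→109, 234 − 121.68 = 112.32→112, 80 − 41.6 = 38.4→38) → #6d7026
61%: (228 − 139.08 = 88.92→89, 234 − 142.74 = 91.26→91, 80 − 48.8 = 31.2→31) → #595b1f
67%: (228 − 152.76 = 75.24→75, 234 − 156.78 = 77.22→77, 80 − 53.6 = 26.4→26) → #4b4d1a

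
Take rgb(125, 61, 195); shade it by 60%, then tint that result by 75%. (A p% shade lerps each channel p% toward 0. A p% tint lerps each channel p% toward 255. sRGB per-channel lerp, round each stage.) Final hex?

#CCC5D3

Per channel, c → c + 0.6(0 − c):
  R: 125 − 75 = 50 → 50
  G: 61 − 36.6 = 24.4 → 24
  B: 195 + 0.6×(0−195) = 195 − 117 = 78 → 78
After the shade: rgb(50, 24, 78) = #32184E.
Lerp each channel 75% toward 255:
  R: 50 + 0.75×(255−50) = 50 + 153.75 = 203.75 → 204
  G: 24 + 0.75×(255−24) = 24 + 173.25 = 197.25 → 197
  B: 78 + 132.75 = 210.75 → 211
rgb(204, 197, 211) = #CCC5D3.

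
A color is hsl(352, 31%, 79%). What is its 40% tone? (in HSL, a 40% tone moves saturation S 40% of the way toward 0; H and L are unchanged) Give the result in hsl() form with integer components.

hsl(352, 19%, 79%)

S moves 40% from 31 toward 0: 31 − 12.4 = 18.6 → 19.
H and L are unchanged.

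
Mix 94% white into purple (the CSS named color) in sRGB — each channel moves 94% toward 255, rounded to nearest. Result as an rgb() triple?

CSS purple is rgb(128, 0, 128).
Lerp each channel 94% toward 255:
  R: 128 + 0.94×(255−128) = 128 + 119.38 = 247.38 → 247
  G: 0 + 0.94×(255−0) = 0 + 239.7 = 239.7 → 240
  B: 128 + 0.94×(255−128) = 128 + 119.38 = 247.38 → 247

rgb(247, 240, 247)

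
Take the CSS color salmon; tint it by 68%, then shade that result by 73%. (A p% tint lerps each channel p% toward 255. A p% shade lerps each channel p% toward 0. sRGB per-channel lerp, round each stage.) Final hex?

CSS salmon is rgb(250, 128, 114).
Per channel, c → c + 0.68(255 − c):
  R: 250 + 0.68×(255−250) = 250 + 3.4 = 253.4 → 253
  G: 128 + 0.68×(255−128) = 128 + 86.36 = 214.36 → 214
  B: 114 + 0.68×(255−114) = 114 + 95.88 = 209.88 → 210
After the tint: rgb(253, 214, 210) = #FDD6D2.
Lerp each channel 73% toward 0:
  R: 253 + 0.73×(0−253) = 253 − 184.69 = 68.31 → 68
  G: 214 − 156.22 = 57.78 → 58
  B: 210 + 0.73×(0−210) = 210 − 153.3 = 56.7 → 57
rgb(68, 58, 57) = #443A39.

#443A39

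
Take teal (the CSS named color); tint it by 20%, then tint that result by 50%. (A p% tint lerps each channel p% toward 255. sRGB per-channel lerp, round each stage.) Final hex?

#99CCCC

CSS teal is rgb(0, 128, 128).
A 20% tint moves each channel 20% toward 255:
  R: 0 + 0.2×(255−0) = 0 + 51 = 51 → 51
  G: 128 + 0.2×(255−128) = 128 + 25.4 = 153.4 → 153
  B: 128 + 25.4 = 153.4 → 153
After the tint: rgb(51, 153, 153) = #339999.
A 50% tint moves each channel 50% toward 255:
  R: 51 + 102 = 153 → 153
  G: 153 + 0.5×(255−153) = 153 + 51 = 204 → 204
  B: 153 + 51 = 204 → 204
rgb(153, 204, 204) = #99CCCC.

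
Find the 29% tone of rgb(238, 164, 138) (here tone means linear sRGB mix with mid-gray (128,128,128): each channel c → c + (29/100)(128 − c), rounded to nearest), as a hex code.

A 29% tone moves each channel 29% toward 128:
  R: 238 − 31.9 = 206.1 → 206
  G: 164 − 10.44 = 153.56 → 154
  B: 138 + 0.29×(128−138) = 138 − 2.9 = 135.1 → 135
rgb(206, 154, 135) = #ce9a87.

#ce9a87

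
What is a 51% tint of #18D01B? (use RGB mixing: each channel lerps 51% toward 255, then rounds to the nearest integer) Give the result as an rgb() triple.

rgb(142, 232, 143)

#18D01B is rgb(24, 208, 27).
Per channel, c → c + 0.51(255 − c):
  R: 24 + 0.51×(255−24) = 24 + 117.81 = 141.81 → 142
  G: 208 + 0.51×(255−208) = 208 + 23.97 = 231.97 → 232
  B: 27 + 0.51×(255−27) = 27 + 116.28 = 143.28 → 143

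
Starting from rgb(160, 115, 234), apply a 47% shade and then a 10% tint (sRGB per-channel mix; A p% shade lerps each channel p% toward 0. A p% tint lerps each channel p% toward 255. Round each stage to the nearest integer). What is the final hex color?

#665089

Lerp each channel 47% toward 0:
  R: 160 + 0.47×(0−160) = 160 − 75.2 = 84.8 → 85
  G: 115 + 0.47×(0−115) = 115 − 54.05 = 60.95 → 61
  B: 234 + 0.47×(0−234) = 234 − 109.98 = 124.02 → 124
After the shade: rgb(85, 61, 124) = #553D7C.
A 10% tint moves each channel 10% toward 255:
  R: 85 + 17 = 102 → 102
  G: 61 + 0.1×(255−61) = 61 + 19.4 = 80.4 → 80
  B: 124 + 0.1×(255−124) = 124 + 13.1 = 137.1 → 137
rgb(102, 80, 137) = #665089.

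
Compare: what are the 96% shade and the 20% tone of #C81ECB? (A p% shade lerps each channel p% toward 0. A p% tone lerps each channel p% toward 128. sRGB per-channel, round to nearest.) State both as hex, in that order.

#C81ECB is rgb(200, 30, 203).
96% shade:
  R: 200 − 192 = 8 → 8
  G: 30 − 28.8 = 1.2 → 1
  B: 203 + 0.96×(0−203) = 203 − 194.88 = 8.12 → 8
  → #080108
20% tone:
  R: 200 − 14.4 = 185.6 → 186
  G: 30 + 0.2×(128−30) = 30 + 19.6 = 49.6 → 50
  B: 203 + 0.2×(128−203) = 203 − 15 = 188 → 188
  → #BA32BC

#080108, #BA32BC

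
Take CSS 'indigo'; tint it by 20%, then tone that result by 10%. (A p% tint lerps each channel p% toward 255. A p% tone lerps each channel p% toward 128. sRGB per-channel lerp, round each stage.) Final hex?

#713B98

CSS indigo is rgb(75, 0, 130).
Lerp each channel 20% toward 255:
  R: 75 + 36 = 111 → 111
  G: 0 + 51 = 51 → 51
  B: 130 + 0.2×(255−130) = 130 + 25 = 155 → 155
After the tint: rgb(111, 51, 155) = #6F339B.
A 10% tone moves each channel 10% toward 128:
  R: 111 + 0.1×(128−111) = 111 + 1.7 = 112.7 → 113
  G: 51 + 0.1×(128−51) = 51 + 7.7 = 58.7 → 59
  B: 155 − 2.7 = 152.3 → 152
rgb(113, 59, 152) = #713B98.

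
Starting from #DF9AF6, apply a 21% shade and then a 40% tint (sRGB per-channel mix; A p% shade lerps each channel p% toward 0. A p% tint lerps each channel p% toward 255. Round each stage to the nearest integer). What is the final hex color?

#DF9AF6 is rgb(223, 154, 246).
Per channel, c → c + 0.21(0 − c):
  R: 223 − 46.83 = 176.17 → 176
  G: 154 + 0.21×(0−154) = 154 − 32.34 = 121.66 → 122
  B: 246 − 51.66 = 194.34 → 194
After the shade: rgb(176, 122, 194) = #B07AC2.
Per channel, c → c + 0.4(255 − c):
  R: 176 + 31.6 = 207.6 → 208
  G: 122 + 53.2 = 175.2 → 175
  B: 194 + 0.4×(255−194) = 194 + 24.4 = 218.4 → 218
rgb(208, 175, 218) = #D0AFDA.

#D0AFDA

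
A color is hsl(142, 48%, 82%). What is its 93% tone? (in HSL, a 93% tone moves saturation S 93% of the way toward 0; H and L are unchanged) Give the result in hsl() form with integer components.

hsl(142, 3%, 82%)

S moves 93% from 48 toward 0: 48 − 44.64 = 3.36 → 3.
H and L are unchanged.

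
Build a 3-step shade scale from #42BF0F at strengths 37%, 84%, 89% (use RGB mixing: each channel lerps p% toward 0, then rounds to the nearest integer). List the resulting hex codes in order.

#42BF0F is rgb(66, 191, 15).
37%: (66 − 24.42 = 41.58→42, 191 − 70.67 = 120.33→120, 15 − 5.55 = 9.45→9) → #2A7809
84%: (66 − 55.44 = 10.56→11, 191 − 160.44 = 30.56→31, 15 − 12.6 = 2.4→2) → #0B1F02
89%: (66 − 58.74 = 7.26→7, 191 − 169.99 = 21.01→21, 15 − 13.35 = 1.65→2) → #071502

#2A7809, #0B1F02, #071502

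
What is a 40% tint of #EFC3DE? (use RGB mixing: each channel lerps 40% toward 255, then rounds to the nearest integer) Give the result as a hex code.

#F5DBEB

#EFC3DE is rgb(239, 195, 222).
Lerp each channel 40% toward 255:
  R: 239 + 6.4 = 245.4 → 245
  G: 195 + 24 = 219 → 219
  B: 222 + 13.2 = 235.2 → 235
rgb(245, 219, 235) = #F5DBEB.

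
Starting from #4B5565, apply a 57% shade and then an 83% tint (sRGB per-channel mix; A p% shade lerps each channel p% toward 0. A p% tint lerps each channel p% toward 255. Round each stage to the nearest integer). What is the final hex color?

#4B5565 is rgb(75, 85, 101).
A 57% shade moves each channel 57% toward 0:
  R: 75 + 0.57×(0−75) = 75 − 42.75 = 32.25 → 32
  G: 85 + 0.57×(0−85) = 85 − 48.45 = 36.55 → 37
  B: 101 − 57.57 = 43.43 → 43
After the shade: rgb(32, 37, 43) = #20252B.
Per channel, c → c + 0.83(255 − c):
  R: 32 + 0.83×(255−32) = 32 + 185.09 = 217.09 → 217
  G: 37 + 0.83×(255−37) = 37 + 180.94 = 217.94 → 218
  B: 43 + 0.83×(255−43) = 43 + 175.96 = 218.96 → 219
rgb(217, 218, 219) = #D9DADB.

#D9DADB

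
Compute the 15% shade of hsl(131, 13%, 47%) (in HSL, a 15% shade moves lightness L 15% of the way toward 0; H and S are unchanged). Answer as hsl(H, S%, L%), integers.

L moves 15% from 47 toward 0: 47 − 7.05 = 39.95 → 40.
H and S are unchanged.

hsl(131, 13%, 40%)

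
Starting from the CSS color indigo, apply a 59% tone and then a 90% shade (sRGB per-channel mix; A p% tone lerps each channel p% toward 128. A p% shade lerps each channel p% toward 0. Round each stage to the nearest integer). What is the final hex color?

CSS indigo is rgb(75, 0, 130).
Per channel, c → c + 0.59(128 − c):
  R: 75 + 0.59×(128−75) = 75 + 31.27 = 106.27 → 106
  G: 0 + 0.59×(128−0) = 0 + 75.52 = 75.52 → 76
  B: 130 − 1.18 = 128.82 → 129
After the tone: rgb(106, 76, 129) = #6A4C81.
A 90% shade moves each channel 90% toward 0:
  R: 106 + 0.9×(0−106) = 106 − 95.4 = 10.6 → 11
  G: 76 − 68.4 = 7.6 → 8
  B: 129 − 116.1 = 12.9 → 13
rgb(11, 8, 13) = #0B080D.

#0B080D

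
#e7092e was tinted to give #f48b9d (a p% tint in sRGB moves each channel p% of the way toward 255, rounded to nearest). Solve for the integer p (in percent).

53%

#e7092e is rgb(231, 9, 46); #f48b9d is rgb(244, 139, 157).
On the G channel (widest range): 139 ≈ 9 + (p/100)(255 − 9), so p ≈ 100×(139 − 9)/(255 − 9) = 13000/246 = 52.85.
p = 53 reproduces all three channels after rounding.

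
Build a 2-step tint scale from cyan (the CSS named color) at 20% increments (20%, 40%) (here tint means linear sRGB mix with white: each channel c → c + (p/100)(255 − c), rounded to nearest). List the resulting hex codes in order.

CSS cyan is rgb(0, 255, 255).
20%: (0 + 51 = 51→51, 255→255, 255→255) → #33ffff
40%: (0 + 102 = 102→102, 255→255, 255→255) → #66ffff

#33ffff, #66ffff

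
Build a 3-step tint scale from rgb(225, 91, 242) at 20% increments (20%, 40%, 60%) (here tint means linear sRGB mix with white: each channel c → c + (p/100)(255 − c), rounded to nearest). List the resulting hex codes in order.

#E77CF5, #ED9DF7, #F3BDFA

20%: (225 + 6 = 231→231, 91 + 32.8 = 123.8→124, 242 + 2.6 = 244.6→245) → #E77CF5
40%: (225 + 12 = 237→237, 91 + 65.6 = 156.6→157, 242 + 5.2 = 247.2→247) → #ED9DF7
60%: (225 + 18 = 243→243, 91 + 98.4 = 189.4→189, 242 + 7.8 = 249.8→250) → #F3BDFA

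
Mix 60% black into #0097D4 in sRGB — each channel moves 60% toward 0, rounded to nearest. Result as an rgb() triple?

rgb(0, 60, 85)

#0097D4 is rgb(0, 151, 212).
Lerp each channel 60% toward 0:
  R: 0 + 0 = 0 → 0
  G: 151 − 90.6 = 60.4 → 60
  B: 212 + 0.6×(0−212) = 212 − 127.2 = 84.8 → 85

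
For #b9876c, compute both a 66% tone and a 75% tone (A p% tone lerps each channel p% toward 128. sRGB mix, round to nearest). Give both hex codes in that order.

#b9876c is rgb(185, 135, 108).
66% tone:
  R: 185 − 37.62 = 147.38 → 147
  G: 135 − 4.62 = 130.38 → 130
  B: 108 + 13.2 = 121.2 → 121
  → #938279
75% tone:
  R: 185 + 0.75×(128−185) = 185 − 42.75 = 142.25 → 142
  G: 135 + 0.75×(128−135) = 135 − 5.25 = 129.75 → 130
  B: 108 + 0.75×(128−108) = 108 + 15 = 123 → 123
  → #8e827b

#938279, #8e827b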